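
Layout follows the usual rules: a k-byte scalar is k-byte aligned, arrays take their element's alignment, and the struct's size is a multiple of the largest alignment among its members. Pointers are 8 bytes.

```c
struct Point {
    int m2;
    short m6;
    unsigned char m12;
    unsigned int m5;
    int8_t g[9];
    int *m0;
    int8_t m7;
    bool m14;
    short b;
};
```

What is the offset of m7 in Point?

m2 at 0 (size 4, align 4) → ends 4
m6 at 4 (size 2, align 2) → ends 6
m12 at 6 (size 1, align 1) → ends 7
pad 1 to align 4 for m5
m5 at 8 (size 4, align 4) → ends 12
g at 12 (size 9, align 1) → ends 21
pad 3 to align 8 for m0
m0 at 24 (size 8, align 8) → ends 32
m7 at 32 (size 1, align 1) → ends 33

32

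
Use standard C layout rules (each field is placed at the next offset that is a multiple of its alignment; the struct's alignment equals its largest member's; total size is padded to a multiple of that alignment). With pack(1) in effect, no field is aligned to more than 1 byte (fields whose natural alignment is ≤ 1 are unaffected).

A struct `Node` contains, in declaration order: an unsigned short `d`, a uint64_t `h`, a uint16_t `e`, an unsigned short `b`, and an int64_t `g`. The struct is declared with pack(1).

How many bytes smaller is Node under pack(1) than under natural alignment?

10

natural layout:
  d at 0 (size 2, align 2) → ends 2
  pad 6 to align 8 for h
  h at 8 (size 8, align 8) → ends 16
  e at 16 (size 2, align 2) → ends 18
  b at 18 (size 2, align 2) → ends 20
  pad 4 to align 8 for g
  g at 24 (size 8, align 8) → ends 32
  total 32 bytes, alignment 8
packed(1) layout:
  d at 0 (size 2, align 1) → ends 2
  h at 2 (size 8, align 1) → ends 10
  e at 10 (size 2, align 1) → ends 12
  b at 12 (size 2, align 1) → ends 14
  g at 14 (size 8, align 1) → ends 22
  total 22 bytes, alignment 1
32 − 22 = 10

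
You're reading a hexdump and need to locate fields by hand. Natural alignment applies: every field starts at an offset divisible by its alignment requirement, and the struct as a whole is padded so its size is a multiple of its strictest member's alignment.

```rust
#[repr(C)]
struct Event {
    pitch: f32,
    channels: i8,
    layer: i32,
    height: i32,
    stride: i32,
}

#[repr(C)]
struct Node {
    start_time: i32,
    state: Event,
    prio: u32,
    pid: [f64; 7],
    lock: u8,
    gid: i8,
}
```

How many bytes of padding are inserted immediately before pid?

4

Event: pitch at 0 (size 4, align 4) → ends 4; channels at 4 (size 1, align 1) → ends 5; pad 3 to align 4 for layer; layer at 8 (size 4, align 4) → ends 12; height at 12 (size 4, align 4) → ends 16; stride at 16 (size 4, align 4) → ends 20; total 20 bytes, alignment 4
start_time at 0 (size 4, align 4) → ends 4
state at 4 (size 20, align 4) → ends 24
prio at 24 (size 4, align 4) → ends 28
pad 4 to align 8 for pid
pid at 32 (size 56, align 8) → ends 88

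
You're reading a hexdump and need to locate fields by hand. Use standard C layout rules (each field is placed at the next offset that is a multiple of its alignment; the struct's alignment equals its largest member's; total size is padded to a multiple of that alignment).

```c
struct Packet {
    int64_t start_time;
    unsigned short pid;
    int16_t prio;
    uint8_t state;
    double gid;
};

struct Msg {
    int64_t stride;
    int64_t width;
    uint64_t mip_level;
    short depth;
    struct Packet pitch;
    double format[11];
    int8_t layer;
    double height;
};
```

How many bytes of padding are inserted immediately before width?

0

Packet: start_time at 0 (size 8, align 8) → ends 8; pid at 8 (size 2, align 2) → ends 10; prio at 10 (size 2, align 2) → ends 12; state at 12 (size 1, align 1) → ends 13; pad 3 to align 8 for gid; gid at 16 (size 8, align 8) → ends 24; total 24 bytes, alignment 8
stride at 0 (size 8, align 8) → ends 8
width at 8 (size 8, align 8) → ends 16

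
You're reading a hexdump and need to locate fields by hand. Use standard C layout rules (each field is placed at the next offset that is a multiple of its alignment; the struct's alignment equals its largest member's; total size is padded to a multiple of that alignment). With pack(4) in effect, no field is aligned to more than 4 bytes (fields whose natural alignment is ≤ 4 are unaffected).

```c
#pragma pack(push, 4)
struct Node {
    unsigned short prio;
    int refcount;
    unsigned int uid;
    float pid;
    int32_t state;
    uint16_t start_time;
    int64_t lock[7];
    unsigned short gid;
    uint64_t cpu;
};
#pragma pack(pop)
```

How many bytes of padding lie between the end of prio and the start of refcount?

2

@0: prio [2B, align 2] → 2
+2 pad (align 4)
@4: refcount [4B, align 4] → 8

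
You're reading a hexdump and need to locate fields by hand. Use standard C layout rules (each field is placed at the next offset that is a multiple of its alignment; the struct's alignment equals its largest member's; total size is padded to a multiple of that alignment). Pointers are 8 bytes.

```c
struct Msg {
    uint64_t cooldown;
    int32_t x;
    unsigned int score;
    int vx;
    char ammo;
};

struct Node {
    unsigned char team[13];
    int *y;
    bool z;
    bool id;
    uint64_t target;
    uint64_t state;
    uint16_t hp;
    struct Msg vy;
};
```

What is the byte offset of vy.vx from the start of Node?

Msg: 0..8  cooldown  (8B, 8-aligned); 8..12  x  (4B, 4-aligned); 12..16  score  (4B, 4-aligned); 16..20  vx  (4B, 4-aligned); 20..21  ammo  (1B, 1-aligned); 21..24  -- tail padding (3B); sizeof = 24, alignof = 8
0..13  team  (13B, 1-aligned)
13..16  -- padding (3B)
16..24  y  (8B, 8-aligned)
24..25  z  (1B, 1-aligned)
25..26  id  (1B, 1-aligned)
26..32  -- padding (6B)
32..40  target  (8B, 8-aligned)
40..48  state  (8B, 8-aligned)
48..50  hp  (2B, 2-aligned)
50..56  -- padding (6B)
56..80  vy  (24B, 8-aligned)
within Msg: vx at 16
56 + 16 = 72

72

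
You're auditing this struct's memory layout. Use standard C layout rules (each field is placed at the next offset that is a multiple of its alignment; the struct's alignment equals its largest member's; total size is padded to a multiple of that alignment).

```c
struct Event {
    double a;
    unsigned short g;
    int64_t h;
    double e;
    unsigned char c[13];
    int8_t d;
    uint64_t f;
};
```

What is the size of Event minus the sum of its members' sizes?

a at 0 (size 8, align 8) → ends 8
g at 8 (size 2, align 2) → ends 10
pad 6 to align 8 for h
h at 16 (size 8, align 8) → ends 24
e at 24 (size 8, align 8) → ends 32
c at 32 (size 13, align 1) → ends 45
d at 45 (size 1, align 1) → ends 46
pad 2 to align 8 for f
f at 48 (size 8, align 8) → ends 56
total 56 bytes, alignment 8
data bytes 48, size 56 → padding 8

8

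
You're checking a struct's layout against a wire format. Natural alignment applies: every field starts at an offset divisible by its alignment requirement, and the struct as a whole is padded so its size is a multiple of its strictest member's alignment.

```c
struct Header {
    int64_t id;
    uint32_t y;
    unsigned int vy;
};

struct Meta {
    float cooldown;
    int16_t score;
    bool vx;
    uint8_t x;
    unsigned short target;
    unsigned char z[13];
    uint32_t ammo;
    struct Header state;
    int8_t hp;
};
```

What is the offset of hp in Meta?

Header: @0: id [8B, align 8] → 8; @8: y [4B, align 4] → 12; @12: vy [4B, align 4] → 16; size 16, align 8
@0: cooldown [4B, align 4] → 4
@4: score [2B, align 2] → 6
@6: vx [1B, align 1] → 7
@7: x [1B, align 1] → 8
@8: target [2B, align 2] → 10
@10: z [13B, align 1] → 23
+1 pad (align 4)
@24: ammo [4B, align 4] → 28
+4 pad (align 8)
@32: state [16B, align 8] → 48
@48: hp [1B, align 1] → 49

48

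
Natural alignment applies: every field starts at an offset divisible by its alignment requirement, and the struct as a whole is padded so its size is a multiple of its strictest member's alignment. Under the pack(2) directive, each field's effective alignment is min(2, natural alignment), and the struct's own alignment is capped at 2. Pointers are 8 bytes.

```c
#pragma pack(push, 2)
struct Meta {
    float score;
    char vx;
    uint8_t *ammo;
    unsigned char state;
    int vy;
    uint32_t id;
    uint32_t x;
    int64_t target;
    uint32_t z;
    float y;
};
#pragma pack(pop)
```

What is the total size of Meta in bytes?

score at 0 (size 4, align 2) → ends 4
vx at 4 (size 1, align 1) → ends 5
pad 1 to align 2 for ammo
ammo at 6 (size 8, align 2) → ends 14
state at 14 (size 1, align 1) → ends 15
pad 1 to align 2 for vy
vy at 16 (size 4, align 2) → ends 20
id at 20 (size 4, align 2) → ends 24
x at 24 (size 4, align 2) → ends 28
target at 28 (size 8, align 2) → ends 36
z at 36 (size 4, align 2) → ends 40
y at 40 (size 4, align 2) → ends 44
total 44 bytes, alignment 2

44 bytes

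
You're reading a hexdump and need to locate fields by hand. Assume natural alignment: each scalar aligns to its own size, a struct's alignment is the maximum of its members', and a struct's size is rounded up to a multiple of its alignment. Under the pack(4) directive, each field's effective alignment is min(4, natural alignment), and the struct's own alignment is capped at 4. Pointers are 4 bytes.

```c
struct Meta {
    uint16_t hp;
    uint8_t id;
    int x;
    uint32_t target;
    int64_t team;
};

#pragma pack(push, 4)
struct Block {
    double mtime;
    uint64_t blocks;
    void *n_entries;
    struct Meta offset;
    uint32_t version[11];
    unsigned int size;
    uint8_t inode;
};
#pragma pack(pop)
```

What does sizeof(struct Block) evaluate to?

Meta: @0: hp [2B, align 2] → 2; @2: id [1B, align 1] → 3; +1 pad (align 4); @4: x [4B, align 4] → 8; @8: target [4B, align 4] → 12; +4 pad (align 8); @16: team [8B, align 8] → 24; size 24, align 8
@0: mtime [8B, align 4] → 8
@8: blocks [8B, align 4] → 16
@16: n_entries [4B, align 4] → 20
@20: offset [24B, align 4] → 44
@44: version [44B, align 4] → 88
@88: size [4B, align 4] → 92
@92: inode [1B, align 1] → 93
+3 tail pad (align 4)
size 96, align 4

96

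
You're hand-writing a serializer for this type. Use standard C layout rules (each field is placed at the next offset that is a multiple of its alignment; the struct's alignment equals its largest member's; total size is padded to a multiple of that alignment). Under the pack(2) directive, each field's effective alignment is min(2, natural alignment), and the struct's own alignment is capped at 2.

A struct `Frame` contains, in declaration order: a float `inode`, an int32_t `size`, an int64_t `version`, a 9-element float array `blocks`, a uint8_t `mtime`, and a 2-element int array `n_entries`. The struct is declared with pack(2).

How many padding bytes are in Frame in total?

@0: inode [4B, align 2] → 4
@4: size [4B, align 2] → 8
@8: version [8B, align 2] → 16
@16: blocks [36B, align 2] → 52
@52: mtime [1B, align 1] → 53
+1 pad (align 2)
@54: n_entries [8B, align 2] → 62
size 62, align 2
data bytes 61, size 62 → padding 1

1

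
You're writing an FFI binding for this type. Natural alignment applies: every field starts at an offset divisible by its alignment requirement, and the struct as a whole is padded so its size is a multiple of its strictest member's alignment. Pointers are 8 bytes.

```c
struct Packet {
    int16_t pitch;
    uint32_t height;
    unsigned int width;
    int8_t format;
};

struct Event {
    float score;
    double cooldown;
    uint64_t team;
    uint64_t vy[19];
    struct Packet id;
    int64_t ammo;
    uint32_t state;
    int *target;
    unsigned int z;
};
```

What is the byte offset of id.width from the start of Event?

184

Packet: pitch at 0 (size 2, align 2) → ends 2; pad 2 to align 4 for height; height at 4 (size 4, align 4) → ends 8; width at 8 (size 4, align 4) → ends 12; format at 12 (size 1, align 1) → ends 13; tail pad 3 to reach multiple of 4; total 16 bytes, alignment 4
score at 0 (size 4, align 4) → ends 4
pad 4 to align 8 for cooldown
cooldown at 8 (size 8, align 8) → ends 16
team at 16 (size 8, align 8) → ends 24
vy at 24 (size 152, align 8) → ends 176
id at 176 (size 16, align 4) → ends 192
within Packet: width at 8
176 + 8 = 184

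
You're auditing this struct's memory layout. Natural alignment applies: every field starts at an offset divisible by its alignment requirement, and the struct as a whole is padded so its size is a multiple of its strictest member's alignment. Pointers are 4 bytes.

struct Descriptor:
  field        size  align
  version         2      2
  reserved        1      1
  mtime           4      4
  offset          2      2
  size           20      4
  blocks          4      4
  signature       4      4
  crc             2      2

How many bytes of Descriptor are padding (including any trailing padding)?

5

@0: version [2B, align 2] → 2
@2: reserved [1B, align 1] → 3
+1 pad (align 4)
@4: mtime [4B, align 4] → 8
@8: offset [2B, align 2] → 10
+2 pad (align 4)
@12: size [20B, align 4] → 32
@32: blocks [4B, align 4] → 36
@36: signature [4B, align 4] → 40
@40: crc [2B, align 2] → 42
+2 tail pad (align 4)
size 44, align 4
data bytes 39, size 44 → padding 5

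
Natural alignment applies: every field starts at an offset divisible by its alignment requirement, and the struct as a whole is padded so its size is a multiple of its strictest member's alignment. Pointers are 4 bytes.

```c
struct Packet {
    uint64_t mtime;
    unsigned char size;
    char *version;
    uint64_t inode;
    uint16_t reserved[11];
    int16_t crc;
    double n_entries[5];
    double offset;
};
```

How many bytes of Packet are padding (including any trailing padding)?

@0: mtime [8B, align 8] → 8
@8: size [1B, align 1] → 9
+3 pad (align 4)
@12: version [4B, align 4] → 16
@16: inode [8B, align 8] → 24
@24: reserved [22B, align 2] → 46
@46: crc [2B, align 2] → 48
@48: n_entries [40B, align 8] → 88
@88: offset [8B, align 8] → 96
size 96, align 8
data bytes 93, size 96 → padding 3

3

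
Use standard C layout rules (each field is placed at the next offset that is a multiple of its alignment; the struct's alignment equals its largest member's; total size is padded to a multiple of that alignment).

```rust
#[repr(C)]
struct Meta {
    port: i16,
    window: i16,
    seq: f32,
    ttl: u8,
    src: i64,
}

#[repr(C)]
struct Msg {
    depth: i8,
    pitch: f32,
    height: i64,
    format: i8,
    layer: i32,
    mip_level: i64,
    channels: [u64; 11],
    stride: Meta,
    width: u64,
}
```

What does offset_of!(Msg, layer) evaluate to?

20

Meta: port at 0 (size 2, align 2) → ends 2; window at 2 (size 2, align 2) → ends 4; seq at 4 (size 4, align 4) → ends 8; ttl at 8 (size 1, align 1) → ends 9; pad 7 to align 8 for src; src at 16 (size 8, align 8) → ends 24; total 24 bytes, alignment 8
depth at 0 (size 1, align 1) → ends 1
pad 3 to align 4 for pitch
pitch at 4 (size 4, align 4) → ends 8
height at 8 (size 8, align 8) → ends 16
format at 16 (size 1, align 1) → ends 17
pad 3 to align 4 for layer
layer at 20 (size 4, align 4) → ends 24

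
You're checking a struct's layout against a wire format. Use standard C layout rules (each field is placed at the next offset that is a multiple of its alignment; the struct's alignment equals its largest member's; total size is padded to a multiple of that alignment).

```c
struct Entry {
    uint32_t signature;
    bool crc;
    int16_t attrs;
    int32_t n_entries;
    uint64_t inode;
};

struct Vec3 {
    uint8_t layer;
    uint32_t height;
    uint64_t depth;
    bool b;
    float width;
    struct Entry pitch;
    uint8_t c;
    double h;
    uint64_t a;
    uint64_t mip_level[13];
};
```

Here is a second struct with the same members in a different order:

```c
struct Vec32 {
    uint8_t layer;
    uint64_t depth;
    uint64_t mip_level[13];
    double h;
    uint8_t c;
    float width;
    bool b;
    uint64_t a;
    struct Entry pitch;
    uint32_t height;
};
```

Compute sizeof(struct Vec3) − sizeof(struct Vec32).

-8

Entry: 0..4  signature  (4B, 4-aligned); 4..5  crc  (1B, 1-aligned); 5..6  -- padding (1B); 6..8  attrs  (2B, 2-aligned); 8..12  n_entries  (4B, 4-aligned); 12..16  -- padding (4B); 16..24  inode  (8B, 8-aligned); sizeof = 24, alignof = 8
0..1  layer  (1B, 1-aligned)
1..4  -- padding (3B)
4..8  height  (4B, 4-aligned)
8..16  depth  (8B, 8-aligned)
16..17  b  (1B, 1-aligned)
17..20  -- padding (3B)
20..24  width  (4B, 4-aligned)
24..48  pitch  (24B, 8-aligned)
48..49  c  (1B, 1-aligned)
49..56  -- padding (7B)
56..64  h  (8B, 8-aligned)
64..72  a  (8B, 8-aligned)
72..176  mip_level  (104B, 8-aligned)
sizeof = 176, alignof = 8
— Vec32 —
0..1  layer  (1B, 1-aligned)
1..8  -- padding (7B)
8..16  depth  (8B, 8-aligned)
16..120  mip_level  (104B, 8-aligned)
120..128  h  (8B, 8-aligned)
128..129  c  (1B, 1-aligned)
129..132  -- padding (3B)
132..136  width  (4B, 4-aligned)
136..137  b  (1B, 1-aligned)
137..144  -- padding (7B)
144..152  a  (8B, 8-aligned)
152..176  pitch  (24B, 8-aligned)
176..180  height  (4B, 4-aligned)
180..184  -- tail padding (4B)
sizeof = 184, alignof = 8
176 − 184 = -8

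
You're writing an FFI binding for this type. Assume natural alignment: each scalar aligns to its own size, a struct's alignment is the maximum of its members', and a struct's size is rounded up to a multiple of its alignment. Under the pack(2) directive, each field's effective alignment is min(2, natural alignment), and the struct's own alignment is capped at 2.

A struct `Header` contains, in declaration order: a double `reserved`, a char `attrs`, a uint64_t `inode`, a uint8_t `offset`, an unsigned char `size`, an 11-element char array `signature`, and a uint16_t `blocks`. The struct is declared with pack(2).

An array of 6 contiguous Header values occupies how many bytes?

0..8  reserved  (8B, 2-aligned)
8..9  attrs  (1B, 1-aligned)
9..10  -- padding (1B)
10..18  inode  (8B, 2-aligned)
18..19  offset  (1B, 1-aligned)
19..20  size  (1B, 1-aligned)
20..31  signature  (11B, 1-aligned)
31..32  -- padding (1B)
32..34  blocks  (2B, 2-aligned)
sizeof = 34, alignof = 2
array of 6: 6 × 34 = 204

204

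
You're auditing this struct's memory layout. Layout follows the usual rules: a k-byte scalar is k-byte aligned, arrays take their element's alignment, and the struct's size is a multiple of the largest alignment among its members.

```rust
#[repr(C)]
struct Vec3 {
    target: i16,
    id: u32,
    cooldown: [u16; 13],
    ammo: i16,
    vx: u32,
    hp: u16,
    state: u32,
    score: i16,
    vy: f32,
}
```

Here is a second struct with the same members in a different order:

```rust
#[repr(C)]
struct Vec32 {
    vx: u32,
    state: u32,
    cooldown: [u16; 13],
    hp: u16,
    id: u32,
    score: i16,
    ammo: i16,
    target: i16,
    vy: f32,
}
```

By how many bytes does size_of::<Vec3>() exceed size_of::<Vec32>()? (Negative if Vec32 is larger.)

0..2  target  (2B, 2-aligned)
2..4  -- padding (2B)
4..8  id  (4B, 4-aligned)
8..34  cooldown  (26B, 2-aligned)
34..36  ammo  (2B, 2-aligned)
36..40  vx  (4B, 4-aligned)
40..42  hp  (2B, 2-aligned)
42..44  -- padding (2B)
44..48  state  (4B, 4-aligned)
48..50  score  (2B, 2-aligned)
50..52  -- padding (2B)
52..56  vy  (4B, 4-aligned)
sizeof = 56, alignof = 4
— Vec32 —
0..4  vx  (4B, 4-aligned)
4..8  state  (4B, 4-aligned)
8..34  cooldown  (26B, 2-aligned)
34..36  hp  (2B, 2-aligned)
36..40  id  (4B, 4-aligned)
40..42  score  (2B, 2-aligned)
42..44  ammo  (2B, 2-aligned)
44..46  target  (2B, 2-aligned)
46..48  -- padding (2B)
48..52  vy  (4B, 4-aligned)
sizeof = 52, alignof = 4
56 − 52 = 4

4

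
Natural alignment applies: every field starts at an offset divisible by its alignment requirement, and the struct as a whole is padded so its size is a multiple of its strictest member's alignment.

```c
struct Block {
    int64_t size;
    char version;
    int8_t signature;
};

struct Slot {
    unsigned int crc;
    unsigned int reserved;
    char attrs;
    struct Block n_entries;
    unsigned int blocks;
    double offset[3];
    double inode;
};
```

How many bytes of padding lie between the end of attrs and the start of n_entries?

Block: @0: size [8B, align 8] → 8; @8: version [1B, align 1] → 9; @9: signature [1B, align 1] → 10; +6 tail pad (align 8); size 16, align 8
@0: crc [4B, align 4] → 4
@4: reserved [4B, align 4] → 8
@8: attrs [1B, align 1] → 9
+7 pad (align 8)
@16: n_entries [16B, align 8] → 32

7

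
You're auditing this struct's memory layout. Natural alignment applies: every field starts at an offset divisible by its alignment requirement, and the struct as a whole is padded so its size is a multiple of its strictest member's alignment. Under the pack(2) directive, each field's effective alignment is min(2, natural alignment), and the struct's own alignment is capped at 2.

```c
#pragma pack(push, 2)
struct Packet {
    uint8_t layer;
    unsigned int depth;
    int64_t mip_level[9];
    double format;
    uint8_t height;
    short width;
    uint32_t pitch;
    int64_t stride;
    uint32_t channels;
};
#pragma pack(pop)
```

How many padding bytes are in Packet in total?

2

@0: layer [1B, align 1] → 1
+1 pad (align 2)
@2: depth [4B, align 2] → 6
@6: mip_level [72B, align 2] → 78
@78: format [8B, align 2] → 86
@86: height [1B, align 1] → 87
+1 pad (align 2)
@88: width [2B, align 2] → 90
@90: pitch [4B, align 2] → 94
@94: stride [8B, align 2] → 102
@102: channels [4B, align 2] → 106
size 106, align 2
data bytes 104, size 106 → padding 2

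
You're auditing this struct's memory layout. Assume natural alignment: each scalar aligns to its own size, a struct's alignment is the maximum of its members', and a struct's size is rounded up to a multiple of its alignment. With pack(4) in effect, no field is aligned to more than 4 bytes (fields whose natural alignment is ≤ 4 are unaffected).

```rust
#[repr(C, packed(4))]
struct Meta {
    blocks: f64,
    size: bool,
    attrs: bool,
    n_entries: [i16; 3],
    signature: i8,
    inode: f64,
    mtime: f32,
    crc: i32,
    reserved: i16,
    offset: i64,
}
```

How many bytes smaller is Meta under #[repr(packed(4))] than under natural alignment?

natural layout:
  blocks at 0 (size 8, align 8) → ends 8
  size at 8 (size 1, align 1) → ends 9
  attrs at 9 (size 1, align 1) → ends 10
  n_entries at 10 (size 6, align 2) → ends 16
  signature at 16 (size 1, align 1) → ends 17
  pad 7 to align 8 for inode
  inode at 24 (size 8, align 8) → ends 32
  mtime at 32 (size 4, align 4) → ends 36
  crc at 36 (size 4, align 4) → ends 40
  reserved at 40 (size 2, align 2) → ends 42
  pad 6 to align 8 for offset
  offset at 48 (size 8, align 8) → ends 56
  total 56 bytes, alignment 8
packed(4) layout:
  blocks at 0 (size 8, align 4) → ends 8
  size at 8 (size 1, align 1) → ends 9
  attrs at 9 (size 1, align 1) → ends 10
  n_entries at 10 (size 6, align 2) → ends 16
  signature at 16 (size 1, align 1) → ends 17
  pad 3 to align 4 for inode
  inode at 20 (size 8, align 4) → ends 28
  mtime at 28 (size 4, align 4) → ends 32
  crc at 32 (size 4, align 4) → ends 36
  reserved at 36 (size 2, align 2) → ends 38
  pad 2 to align 4 for offset
  offset at 40 (size 8, align 4) → ends 48
  total 48 bytes, alignment 4
56 − 48 = 8

8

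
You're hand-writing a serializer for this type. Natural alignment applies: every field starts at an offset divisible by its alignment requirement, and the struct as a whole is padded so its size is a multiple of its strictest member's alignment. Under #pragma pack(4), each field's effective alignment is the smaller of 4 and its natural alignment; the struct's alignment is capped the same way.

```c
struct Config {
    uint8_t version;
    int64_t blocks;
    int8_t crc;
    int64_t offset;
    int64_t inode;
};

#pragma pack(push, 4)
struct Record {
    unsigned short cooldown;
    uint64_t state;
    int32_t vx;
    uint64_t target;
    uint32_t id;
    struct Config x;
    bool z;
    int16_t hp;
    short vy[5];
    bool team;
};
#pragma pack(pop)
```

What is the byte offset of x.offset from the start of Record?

Config: version at 0 (size 1, align 1) → ends 1; pad 7 to align 8 for blocks; blocks at 8 (size 8, align 8) → ends 16; crc at 16 (size 1, align 1) → ends 17; pad 7 to align 8 for offset; offset at 24 (size 8, align 8) → ends 32; inode at 32 (size 8, align 8) → ends 40; total 40 bytes, alignment 8
cooldown at 0 (size 2, align 2) → ends 2
pad 2 to align 4 for state
state at 4 (size 8, align 4) → ends 12
vx at 12 (size 4, align 4) → ends 16
target at 16 (size 8, align 4) → ends 24
id at 24 (size 4, align 4) → ends 28
x at 28 (size 40, align 4) → ends 68
within Config: offset at 24
28 + 24 = 52

52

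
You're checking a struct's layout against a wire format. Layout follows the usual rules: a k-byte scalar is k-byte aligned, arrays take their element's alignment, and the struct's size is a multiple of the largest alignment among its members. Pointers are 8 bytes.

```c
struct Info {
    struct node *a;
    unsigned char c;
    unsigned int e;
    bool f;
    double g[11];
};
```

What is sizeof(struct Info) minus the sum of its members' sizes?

10

@0: a [8B, align 8] → 8
@8: c [1B, align 1] → 9
+3 pad (align 4)
@12: e [4B, align 4] → 16
@16: f [1B, align 1] → 17
+7 pad (align 8)
@24: g [88B, align 8] → 112
size 112, align 8
data bytes 102, size 112 → padding 10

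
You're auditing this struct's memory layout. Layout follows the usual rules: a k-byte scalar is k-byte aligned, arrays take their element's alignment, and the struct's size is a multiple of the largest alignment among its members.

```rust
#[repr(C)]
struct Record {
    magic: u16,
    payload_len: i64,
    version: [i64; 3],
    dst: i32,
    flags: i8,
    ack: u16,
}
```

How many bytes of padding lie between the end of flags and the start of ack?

1

@0: magic [2B, align 2] → 2
+6 pad (align 8)
@8: payload_len [8B, align 8] → 16
@16: version [24B, align 8] → 40
@40: dst [4B, align 4] → 44
@44: flags [1B, align 1] → 45
+1 pad (align 2)
@46: ack [2B, align 2] → 48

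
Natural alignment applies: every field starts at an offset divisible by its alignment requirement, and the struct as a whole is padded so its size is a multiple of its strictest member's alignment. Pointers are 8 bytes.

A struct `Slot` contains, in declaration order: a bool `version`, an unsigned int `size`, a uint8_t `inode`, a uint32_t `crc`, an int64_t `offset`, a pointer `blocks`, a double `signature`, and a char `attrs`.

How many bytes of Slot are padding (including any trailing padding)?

13

@0: version [1B, align 1] → 1
+3 pad (align 4)
@4: size [4B, align 4] → 8
@8: inode [1B, align 1] → 9
+3 pad (align 4)
@12: crc [4B, align 4] → 16
@16: offset [8B, align 8] → 24
@24: blocks [8B, align 8] → 32
@32: signature [8B, align 8] → 40
@40: attrs [1B, align 1] → 41
+7 tail pad (align 8)
size 48, align 8
data bytes 35, size 48 → padding 13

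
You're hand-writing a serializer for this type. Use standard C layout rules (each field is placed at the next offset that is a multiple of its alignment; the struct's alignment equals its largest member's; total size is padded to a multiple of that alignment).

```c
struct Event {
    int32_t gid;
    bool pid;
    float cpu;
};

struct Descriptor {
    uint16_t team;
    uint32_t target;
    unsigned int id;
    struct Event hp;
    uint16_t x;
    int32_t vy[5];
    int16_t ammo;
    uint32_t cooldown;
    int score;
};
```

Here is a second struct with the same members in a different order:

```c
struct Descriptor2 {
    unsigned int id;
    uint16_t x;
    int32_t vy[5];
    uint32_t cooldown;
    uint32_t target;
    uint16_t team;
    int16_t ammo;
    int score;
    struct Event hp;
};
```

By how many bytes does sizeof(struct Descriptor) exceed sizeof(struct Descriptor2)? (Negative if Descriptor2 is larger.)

4

Event: @0: gid [4B, align 4] → 4; @4: pid [1B, align 1] → 5; +3 pad (align 4); @8: cpu [4B, align 4] → 12; size 12, align 4
@0: team [2B, align 2] → 2
+2 pad (align 4)
@4: target [4B, align 4] → 8
@8: id [4B, align 4] → 12
@12: hp [12B, align 4] → 24
@24: x [2B, align 2] → 26
+2 pad (align 4)
@28: vy [20B, align 4] → 48
@48: ammo [2B, align 2] → 50
+2 pad (align 4)
@52: cooldown [4B, align 4] → 56
@56: score [4B, align 4] → 60
size 60, align 4
— Descriptor2 —
@0: id [4B, align 4] → 4
@4: x [2B, align 2] → 6
+2 pad (align 4)
@8: vy [20B, align 4] → 28
@28: cooldown [4B, align 4] → 32
@32: target [4B, align 4] → 36
@36: team [2B, align 2] → 38
@38: ammo [2B, align 2] → 40
@40: score [4B, align 4] → 44
@44: hp [12B, align 4] → 56
size 56, align 4
60 − 56 = 4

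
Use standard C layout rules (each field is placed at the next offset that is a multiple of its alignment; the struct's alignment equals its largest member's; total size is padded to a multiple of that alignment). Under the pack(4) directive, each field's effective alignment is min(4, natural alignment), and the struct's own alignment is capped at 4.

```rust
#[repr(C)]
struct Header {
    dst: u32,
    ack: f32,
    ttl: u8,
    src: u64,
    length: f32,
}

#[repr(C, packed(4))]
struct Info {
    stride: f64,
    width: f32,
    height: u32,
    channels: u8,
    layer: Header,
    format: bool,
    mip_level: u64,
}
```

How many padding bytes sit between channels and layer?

3

Header: 0..4  dst  (4B, 4-aligned); 4..8  ack  (4B, 4-aligned); 8..9  ttl  (1B, 1-aligned); 9..16  -- padding (7B); 16..24  src  (8B, 8-aligned); 24..28  length  (4B, 4-aligned); 28..32  -- tail padding (4B); sizeof = 32, alignof = 8
0..8  stride  (8B, 4-aligned)
8..12  width  (4B, 4-aligned)
12..16  height  (4B, 4-aligned)
16..17  channels  (1B, 1-aligned)
17..20  -- padding (3B)
20..52  layer  (32B, 4-aligned)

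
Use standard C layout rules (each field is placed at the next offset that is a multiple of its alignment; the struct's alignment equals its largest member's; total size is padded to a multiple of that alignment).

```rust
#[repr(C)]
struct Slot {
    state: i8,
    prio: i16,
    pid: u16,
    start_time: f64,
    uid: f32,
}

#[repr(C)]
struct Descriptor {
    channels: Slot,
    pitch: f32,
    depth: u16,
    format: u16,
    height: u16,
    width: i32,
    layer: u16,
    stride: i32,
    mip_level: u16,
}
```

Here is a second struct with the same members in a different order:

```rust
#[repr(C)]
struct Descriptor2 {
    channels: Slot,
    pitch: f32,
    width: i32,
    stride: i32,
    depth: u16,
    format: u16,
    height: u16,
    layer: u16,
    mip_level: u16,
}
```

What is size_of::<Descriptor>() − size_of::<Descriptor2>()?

Slot: @0: state [1B, align 1] → 1; +1 pad (align 2); @2: prio [2B, align 2] → 4; @4: pid [2B, align 2] → 6; +2 pad (align 8); @8: start_time [8B, align 8] → 16; @16: uid [4B, align 4] → 20; +4 tail pad (align 8); size 24, align 8
@0: channels [24B, align 8] → 24
@24: pitch [4B, align 4] → 28
@28: depth [2B, align 2] → 30
@30: format [2B, align 2] → 32
@32: height [2B, align 2] → 34
+2 pad (align 4)
@36: width [4B, align 4] → 40
@40: layer [2B, align 2] → 42
+2 pad (align 4)
@44: stride [4B, align 4] → 48
@48: mip_level [2B, align 2] → 50
+6 tail pad (align 8)
size 56, align 8
— Descriptor2 —
@0: channels [24B, align 8] → 24
@24: pitch [4B, align 4] → 28
@28: width [4B, align 4] → 32
@32: stride [4B, align 4] → 36
@36: depth [2B, align 2] → 38
@38: format [2B, align 2] → 40
@40: height [2B, align 2] → 42
@42: layer [2B, align 2] → 44
@44: mip_level [2B, align 2] → 46
+2 tail pad (align 8)
size 48, align 8
56 − 48 = 8

8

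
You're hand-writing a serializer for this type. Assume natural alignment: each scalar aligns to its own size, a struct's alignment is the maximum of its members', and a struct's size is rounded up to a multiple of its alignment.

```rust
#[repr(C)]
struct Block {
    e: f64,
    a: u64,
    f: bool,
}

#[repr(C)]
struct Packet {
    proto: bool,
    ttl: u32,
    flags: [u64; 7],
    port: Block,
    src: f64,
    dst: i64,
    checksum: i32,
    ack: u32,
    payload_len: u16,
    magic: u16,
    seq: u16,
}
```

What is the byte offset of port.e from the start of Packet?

Block: e at 0 (size 8, align 8) → ends 8; a at 8 (size 8, align 8) → ends 16; f at 16 (size 1, align 1) → ends 17; tail pad 7 to reach multiple of 8; total 24 bytes, alignment 8
proto at 0 (size 1, align 1) → ends 1
pad 3 to align 4 for ttl
ttl at 4 (size 4, align 4) → ends 8
flags at 8 (size 56, align 8) → ends 64
port at 64 (size 24, align 8) → ends 88
within Block: e at 0
64 + 0 = 64

64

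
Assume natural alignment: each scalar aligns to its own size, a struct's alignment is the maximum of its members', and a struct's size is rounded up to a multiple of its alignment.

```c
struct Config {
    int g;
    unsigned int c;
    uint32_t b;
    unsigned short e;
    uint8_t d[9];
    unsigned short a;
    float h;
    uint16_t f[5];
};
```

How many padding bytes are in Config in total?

5

@0: g [4B, align 4] → 4
@4: c [4B, align 4] → 8
@8: b [4B, align 4] → 12
@12: e [2B, align 2] → 14
@14: d [9B, align 1] → 23
+1 pad (align 2)
@24: a [2B, align 2] → 26
+2 pad (align 4)
@28: h [4B, align 4] → 32
@32: f [10B, align 2] → 42
+2 tail pad (align 4)
size 44, align 4
data bytes 39, size 44 → padding 5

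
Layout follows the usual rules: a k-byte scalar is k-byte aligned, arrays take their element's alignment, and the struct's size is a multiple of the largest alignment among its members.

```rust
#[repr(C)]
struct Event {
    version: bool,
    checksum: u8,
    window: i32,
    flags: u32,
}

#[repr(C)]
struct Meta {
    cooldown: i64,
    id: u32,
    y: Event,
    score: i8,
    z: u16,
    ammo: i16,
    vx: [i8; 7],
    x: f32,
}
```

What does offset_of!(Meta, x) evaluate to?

Event: version at 0 (size 1, align 1) → ends 1; checksum at 1 (size 1, align 1) → ends 2; pad 2 to align 4 for window; window at 4 (size 4, align 4) → ends 8; flags at 8 (size 4, align 4) → ends 12; total 12 bytes, alignment 4
cooldown at 0 (size 8, align 8) → ends 8
id at 8 (size 4, align 4) → ends 12
y at 12 (size 12, align 4) → ends 24
score at 24 (size 1, align 1) → ends 25
pad 1 to align 2 for z
z at 26 (size 2, align 2) → ends 28
ammo at 28 (size 2, align 2) → ends 30
vx at 30 (size 7, align 1) → ends 37
pad 3 to align 4 for x
x at 40 (size 4, align 4) → ends 44

40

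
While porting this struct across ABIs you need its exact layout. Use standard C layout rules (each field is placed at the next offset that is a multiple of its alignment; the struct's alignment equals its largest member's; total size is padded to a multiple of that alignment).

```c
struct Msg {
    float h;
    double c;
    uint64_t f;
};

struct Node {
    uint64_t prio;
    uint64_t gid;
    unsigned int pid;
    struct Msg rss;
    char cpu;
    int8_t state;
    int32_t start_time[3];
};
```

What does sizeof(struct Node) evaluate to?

64 bytes

Msg: 0..4  h  (4B, 4-aligned); 4..8  -- padding (4B); 8..16  c  (8B, 8-aligned); 16..24  f  (8B, 8-aligned); sizeof = 24, alignof = 8
0..8  prio  (8B, 8-aligned)
8..16  gid  (8B, 8-aligned)
16..20  pid  (4B, 4-aligned)
20..24  -- padding (4B)
24..48  rss  (24B, 8-aligned)
48..49  cpu  (1B, 1-aligned)
49..50  state  (1B, 1-aligned)
50..52  -- padding (2B)
52..64  start_time  (12B, 4-aligned)
sizeof = 64, alignof = 8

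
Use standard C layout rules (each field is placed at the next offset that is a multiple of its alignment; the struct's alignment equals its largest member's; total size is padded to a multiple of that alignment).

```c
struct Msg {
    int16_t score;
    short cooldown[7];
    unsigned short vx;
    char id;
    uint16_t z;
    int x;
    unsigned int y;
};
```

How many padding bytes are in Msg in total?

@0: score [2B, align 2] → 2
@2: cooldown [14B, align 2] → 16
@16: vx [2B, align 2] → 18
@18: id [1B, align 1] → 19
+1 pad (align 2)
@20: z [2B, align 2] → 22
+2 pad (align 4)
@24: x [4B, align 4] → 28
@28: y [4B, align 4] → 32
size 32, align 4
data bytes 29, size 32 → padding 3

3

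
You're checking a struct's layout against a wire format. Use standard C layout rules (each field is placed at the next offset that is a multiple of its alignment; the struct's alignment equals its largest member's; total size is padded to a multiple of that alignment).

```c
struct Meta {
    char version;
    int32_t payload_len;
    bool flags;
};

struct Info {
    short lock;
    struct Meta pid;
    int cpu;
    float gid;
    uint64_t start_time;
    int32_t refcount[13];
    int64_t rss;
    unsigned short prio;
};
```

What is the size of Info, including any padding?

Meta: @0: version [1B, align 1] → 1; +3 pad (align 4); @4: payload_len [4B, align 4] → 8; @8: flags [1B, align 1] → 9; +3 tail pad (align 4); size 12, align 4
@0: lock [2B, align 2] → 2
+2 pad (align 4)
@4: pid [12B, align 4] → 16
@16: cpu [4B, align 4] → 20
@20: gid [4B, align 4] → 24
@24: start_time [8B, align 8] → 32
@32: refcount [52B, align 4] → 84
+4 pad (align 8)
@88: rss [8B, align 8] → 96
@96: prio [2B, align 2] → 98
+6 tail pad (align 8)
size 104, align 8

104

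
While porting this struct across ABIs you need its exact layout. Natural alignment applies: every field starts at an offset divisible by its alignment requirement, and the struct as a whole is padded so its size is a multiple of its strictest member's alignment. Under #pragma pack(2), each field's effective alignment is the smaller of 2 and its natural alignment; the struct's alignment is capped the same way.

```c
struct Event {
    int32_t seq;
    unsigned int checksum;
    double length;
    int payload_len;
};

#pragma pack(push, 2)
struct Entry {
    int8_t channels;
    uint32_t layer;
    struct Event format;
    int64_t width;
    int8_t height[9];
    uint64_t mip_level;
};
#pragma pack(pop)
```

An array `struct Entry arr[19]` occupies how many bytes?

Event: 0..4  seq  (4B, 4-aligned); 4..8  checksum  (4B, 4-aligned); 8..16  length  (8B, 8-aligned); 16..20  payload_len  (4B, 4-aligned); 20..24  -- tail padding (4B); sizeof = 24, alignof = 8
0..1  channels  (1B, 1-aligned)
1..2  -- padding (1B)
2..6  layer  (4B, 2-aligned)
6..30  format  (24B, 2-aligned)
30..38  width  (8B, 2-aligned)
38..47  height  (9B, 1-aligned)
47..48  -- padding (1B)
48..56  mip_level  (8B, 2-aligned)
sizeof = 56, alignof = 2
array of 19: 19 × 56 = 1064

1064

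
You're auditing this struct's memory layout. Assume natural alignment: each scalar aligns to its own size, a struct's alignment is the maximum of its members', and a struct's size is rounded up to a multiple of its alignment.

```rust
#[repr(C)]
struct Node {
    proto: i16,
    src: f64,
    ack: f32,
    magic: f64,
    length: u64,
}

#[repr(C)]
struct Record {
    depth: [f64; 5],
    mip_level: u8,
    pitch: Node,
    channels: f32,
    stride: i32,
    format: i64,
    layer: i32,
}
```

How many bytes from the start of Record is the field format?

96

Node: proto at 0 (size 2, align 2) → ends 2; pad 6 to align 8 for src; src at 8 (size 8, align 8) → ends 16; ack at 16 (size 4, align 4) → ends 20; pad 4 to align 8 for magic; magic at 24 (size 8, align 8) → ends 32; length at 32 (size 8, align 8) → ends 40; total 40 bytes, alignment 8
depth at 0 (size 40, align 8) → ends 40
mip_level at 40 (size 1, align 1) → ends 41
pad 7 to align 8 for pitch
pitch at 48 (size 40, align 8) → ends 88
channels at 88 (size 4, align 4) → ends 92
stride at 92 (size 4, align 4) → ends 96
format at 96 (size 8, align 8) → ends 104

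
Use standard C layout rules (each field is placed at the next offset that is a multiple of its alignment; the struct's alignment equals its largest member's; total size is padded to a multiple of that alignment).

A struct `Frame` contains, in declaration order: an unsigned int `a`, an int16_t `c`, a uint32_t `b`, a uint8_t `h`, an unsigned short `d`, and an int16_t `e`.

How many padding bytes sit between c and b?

@0: a [4B, align 4] → 4
@4: c [2B, align 2] → 6
+2 pad (align 4)
@8: b [4B, align 4] → 12

2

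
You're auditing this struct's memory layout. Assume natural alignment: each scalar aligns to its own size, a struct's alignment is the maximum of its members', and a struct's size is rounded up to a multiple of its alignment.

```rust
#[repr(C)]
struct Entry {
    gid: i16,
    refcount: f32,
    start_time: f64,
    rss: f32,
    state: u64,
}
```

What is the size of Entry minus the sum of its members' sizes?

6

0..2  gid  (2B, 2-aligned)
2..4  -- padding (2B)
4..8  refcount  (4B, 4-aligned)
8..16  start_time  (8B, 8-aligned)
16..20  rss  (4B, 4-aligned)
20..24  -- padding (4B)
24..32  state  (8B, 8-aligned)
sizeof = 32, alignof = 8
data bytes 26, size 32 → padding 6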